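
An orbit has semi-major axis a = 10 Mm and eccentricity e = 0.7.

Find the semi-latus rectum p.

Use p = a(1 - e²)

Convert to SI: a = 10 Mm = 1e+07 m.
p = a (1 − e²).
p = 1e+07 · (1 − (0.7)²) = 1e+07 · 0.51 ≈ 5.1e+06 m = 5.1 Mm.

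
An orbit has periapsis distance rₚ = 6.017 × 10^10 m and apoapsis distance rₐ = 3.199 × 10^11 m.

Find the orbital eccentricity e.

e = (rₐ − rₚ) / (rₐ + rₚ).
e = (3.199e+11 − 6.017e+10) / (3.199e+11 + 6.017e+10) = 2.5973e+11 / 3.8007e+11 ≈ 0.6834.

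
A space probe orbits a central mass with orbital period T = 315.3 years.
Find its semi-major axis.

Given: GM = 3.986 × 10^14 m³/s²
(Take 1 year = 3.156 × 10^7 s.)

Convert to SI: T = 315.3 years = 9.95087e+09 s.
Invert Kepler's third law: a = (GM · T² / (4π²))^(1/3).
Substituting T = 9.95087e+09 s and GM = 3.986e+14 m³/s²:
a = (3.986e+14 · (9.95087e+09)² / (4π²))^(1/3) m
a ≈ 9.999e+10 m = 99.99 Gm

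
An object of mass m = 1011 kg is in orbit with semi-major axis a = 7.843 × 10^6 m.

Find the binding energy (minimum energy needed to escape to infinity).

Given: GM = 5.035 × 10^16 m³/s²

Total orbital energy is E = −GMm/(2a); binding energy is E_bind = −E = GMm/(2a).
E_bind = 5.035e+16 · 1011 / (2 · 7.843e+06) J ≈ 3.245e+12 J = 3.245 TJ.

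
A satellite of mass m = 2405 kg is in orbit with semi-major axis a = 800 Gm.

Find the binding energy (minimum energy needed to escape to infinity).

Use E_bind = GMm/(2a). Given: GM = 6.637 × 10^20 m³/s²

Convert to SI: a = 800 Gm = 8e+11 m.
Total orbital energy is E = −GMm/(2a); binding energy is E_bind = −E = GMm/(2a).
E_bind = 6.637e+20 · 2405 / (2 · 8e+11) J ≈ 9.976e+11 J = 997.6 GJ.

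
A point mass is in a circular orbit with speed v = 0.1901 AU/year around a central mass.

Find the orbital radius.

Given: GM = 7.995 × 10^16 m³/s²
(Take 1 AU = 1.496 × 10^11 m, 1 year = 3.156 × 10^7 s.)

Convert to SI: v = 0.1901 AU/year = 901.108 m/s.
For a circular orbit, v² = GM / r, so r = GM / v².
r = 7.995e+16 / (901.108)² m ≈ 9.846e+10 m = 0.6582 AU.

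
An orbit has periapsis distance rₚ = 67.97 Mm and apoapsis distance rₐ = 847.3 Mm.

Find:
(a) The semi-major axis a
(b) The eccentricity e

Convert to SI: rₚ = 67.97 Mm = 6.797e+07 m; rₐ = 847.3 Mm = 8.473e+08 m.
(a) a = (rₚ + rₐ) / 2 = (6.797e+07 + 8.473e+08) / 2 ≈ 4.576e+08 m = 457.6 Mm.
(b) e = (rₐ − rₚ) / (rₐ + rₚ) = (8.473e+08 − 6.797e+07) / (8.473e+08 + 6.797e+07) ≈ 0.8515.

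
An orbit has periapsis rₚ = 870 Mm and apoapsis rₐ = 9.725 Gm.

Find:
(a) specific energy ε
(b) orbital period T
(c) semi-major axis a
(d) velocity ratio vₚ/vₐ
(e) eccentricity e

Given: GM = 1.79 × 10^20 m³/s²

Convert to SI: rₚ = 870 Mm = 8.7e+08 m; rₐ = 9.725 Gm = 9.725e+09 m.
(a) With a = (rₚ + rₐ)/2 = 5.2975e+09 m, ε = −GM/(2a) = −1.79e+20/(2 · 5.2975e+09) J/kg ≈ -1.689e+10 J/kg
(b) With a = (rₚ + rₐ)/2 = 5.2975e+09 m, T = 2π √(a³/GM) = 2π √((5.2975e+09)³/1.79e+20) s ≈ 1.811e+05 s
(c) a = (rₚ + rₐ)/2 = (8.7e+08 + 9.725e+09)/2 ≈ 5.298e+09 m
(d) Conservation of angular momentum (rₚvₚ = rₐvₐ) gives vₚ/vₐ = rₐ/rₚ = 9.725e+09/8.7e+08 ≈ 11.18
(e) e = (rₐ − rₚ)/(rₐ + rₚ) = (9.725e+09 − 8.7e+08)/(9.725e+09 + 8.7e+08) ≈ 0.8358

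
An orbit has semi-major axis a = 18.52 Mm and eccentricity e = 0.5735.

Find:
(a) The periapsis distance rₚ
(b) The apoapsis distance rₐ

Convert to SI: a = 18.52 Mm = 1.852e+07 m.
(a) rₚ = a(1 − e) = 1.852e+07 · (1 − 0.5735) = 1.852e+07 · 0.4265 ≈ 7.899e+06 m = 7.899 Mm.
(b) rₐ = a(1 + e) = 1.852e+07 · (1 + 0.5735) = 1.852e+07 · 1.5735 ≈ 2.914e+07 m = 29.14 Mm.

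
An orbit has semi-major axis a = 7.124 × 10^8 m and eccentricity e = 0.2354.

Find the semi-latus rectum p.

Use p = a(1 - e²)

p = a (1 − e²).
p = 7.124e+08 · (1 − (0.2354)²) = 7.124e+08 · 0.944587 ≈ 6.729e+08 m = 6.729 × 10^8 m.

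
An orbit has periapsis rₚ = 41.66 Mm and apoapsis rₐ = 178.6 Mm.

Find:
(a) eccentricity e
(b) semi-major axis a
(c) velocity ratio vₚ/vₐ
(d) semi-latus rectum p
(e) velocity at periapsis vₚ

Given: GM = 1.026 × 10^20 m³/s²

Convert to SI: rₚ = 41.66 Mm = 4.166e+07 m; rₐ = 178.6 Mm = 1.786e+08 m.
(a) e = (rₐ − rₚ)/(rₐ + rₚ) = (1.786e+08 − 4.166e+07)/(1.786e+08 + 4.166e+07) ≈ 0.6217
(b) a = (rₚ + rₐ)/2 = (4.166e+07 + 1.786e+08)/2 ≈ 1.101e+08 m
(c) Conservation of angular momentum (rₚvₚ = rₐvₐ) gives vₚ/vₐ = rₐ/rₚ = 1.786e+08/4.166e+07 ≈ 4.287
(d) From a = (rₚ + rₐ)/2 = 1.1013e+08 m and e = (rₐ − rₚ)/(rₐ + rₚ) = 0.62172, p = a(1 − e²) = 1.1013e+08 · (1 − (0.62172)²) ≈ 6.756e+07 m
(e) With a = (rₚ + rₐ)/2 = 1.1013e+08 m, vₚ = √(GM (2/rₚ − 1/a)) = √(1.026e+20 · (2/4.166e+07 − 1/1.1013e+08)) m/s ≈ 1.998e+06 m/s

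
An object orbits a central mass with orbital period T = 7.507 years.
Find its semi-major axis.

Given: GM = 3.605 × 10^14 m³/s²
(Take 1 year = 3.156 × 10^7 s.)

Convert to SI: T = 7.507 years = 2.36921e+08 s.
Invert Kepler's third law: a = (GM · T² / (4π²))^(1/3).
Substituting T = 2.36921e+08 s and GM = 3.605e+14 m³/s²:
a = (3.605e+14 · (2.36921e+08)² / (4π²))^(1/3) m
a ≈ 8.003e+09 m = 8.003 × 10^9 m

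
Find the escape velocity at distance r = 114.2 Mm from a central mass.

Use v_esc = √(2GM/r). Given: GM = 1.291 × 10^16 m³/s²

Convert to SI: r = 114.2 Mm = 1.142e+08 m.
Escape velocity comes from setting total energy to zero: ½v² − GM/r = 0 ⇒ v_esc = √(2GM / r).
v_esc = √(2 · 1.291e+16 / 1.142e+08) m/s ≈ 1.504e+04 m/s = 15.04 km/s.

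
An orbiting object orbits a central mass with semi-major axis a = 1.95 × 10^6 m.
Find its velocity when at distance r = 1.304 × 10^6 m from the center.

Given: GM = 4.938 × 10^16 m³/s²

Vis-viva: v = √(GM · (2/r − 1/a)).
2/r − 1/a = 2/1.304e+06 − 1/1.95e+06 = 1.02092e-06 m⁻¹.
v = √(4.938e+16 · 1.02092e-06) m/s ≈ 2.245e+05 m/s = 224.5 km/s.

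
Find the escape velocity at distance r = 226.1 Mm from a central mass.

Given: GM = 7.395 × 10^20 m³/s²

Convert to SI: r = 226.1 Mm = 2.261e+08 m.
Escape velocity comes from setting total energy to zero: ½v² − GM/r = 0 ⇒ v_esc = √(2GM / r).
v_esc = √(2 · 7.395e+20 / 2.261e+08) m/s ≈ 2.558e+06 m/s = 2558 km/s.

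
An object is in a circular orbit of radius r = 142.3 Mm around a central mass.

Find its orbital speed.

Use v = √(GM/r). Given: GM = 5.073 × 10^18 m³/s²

Convert to SI: r = 142.3 Mm = 1.423e+08 m.
For a circular orbit, gravity supplies the centripetal force, so v = √(GM / r).
v = √(5.073e+18 / 1.423e+08) m/s ≈ 1.888e+05 m/s = 188.8 km/s.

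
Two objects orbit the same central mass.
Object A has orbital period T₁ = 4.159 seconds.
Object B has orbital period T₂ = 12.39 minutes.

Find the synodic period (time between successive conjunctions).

Convert to SI: T₂ = 12.39 minutes = 743.4 s.
T_syn = |T₁ · T₂ / (T₁ − T₂)|.
T_syn = |4.159 · 743.4 / (4.159 − 743.4)| s ≈ 4.182 s = 4.182 seconds.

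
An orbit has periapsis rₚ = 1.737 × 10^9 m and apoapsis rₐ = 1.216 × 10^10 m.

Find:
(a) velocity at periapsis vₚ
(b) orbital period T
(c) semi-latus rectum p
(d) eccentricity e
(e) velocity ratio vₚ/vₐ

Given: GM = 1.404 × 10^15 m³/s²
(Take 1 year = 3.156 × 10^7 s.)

(a) With a = (rₚ + rₐ)/2 = 6.9485e+09 m, vₚ = √(GM (2/rₚ − 1/a)) = √(1.404e+15 · (2/1.737e+09 − 1/6.9485e+09)) m/s ≈ 1189 m/s
(b) With a = (rₚ + rₐ)/2 = 6.9485e+09 m, T = 2π √(a³/GM) = 2π √((6.9485e+09)³/1.404e+15) s ≈ 9.713e+07 s
(c) From a = (rₚ + rₐ)/2 = 6.9485e+09 m and e = (rₐ − rₚ)/(rₐ + rₚ) = 0.750018, p = a(1 − e²) = 6.9485e+09 · (1 − (0.750018)²) ≈ 3.04e+09 m
(d) e = (rₐ − rₚ)/(rₐ + rₚ) = (1.216e+10 − 1.737e+09)/(1.216e+10 + 1.737e+09) ≈ 0.75
(e) Conservation of angular momentum (rₚvₚ = rₐvₐ) gives vₚ/vₐ = rₐ/rₚ = 1.216e+10/1.737e+09 ≈ 7.001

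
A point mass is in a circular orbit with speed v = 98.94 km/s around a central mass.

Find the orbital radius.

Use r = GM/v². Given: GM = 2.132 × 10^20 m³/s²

Convert to SI: v = 98.94 km/s = 98940 m/s.
For a circular orbit, v² = GM / r, so r = GM / v².
r = 2.132e+20 / (98940)² m ≈ 2.178e+10 m = 21.78 Gm.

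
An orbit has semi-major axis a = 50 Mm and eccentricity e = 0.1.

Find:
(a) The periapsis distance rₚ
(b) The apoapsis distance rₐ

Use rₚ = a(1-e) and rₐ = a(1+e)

Convert to SI: a = 50 Mm = 5e+07 m.
(a) rₚ = a(1 − e) = 5e+07 · (1 − 0.1) = 5e+07 · 0.9 ≈ 4.5e+07 m = 45 Mm.
(b) rₐ = a(1 + e) = 5e+07 · (1 + 0.1) = 5e+07 · 1.1 ≈ 5.5e+07 m = 55 Mm.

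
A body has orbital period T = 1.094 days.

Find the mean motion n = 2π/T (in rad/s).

Convert to SI: T = 1.094 days = 94521.6 s.
n = 2π / T.
n = 2π / 94521.6 s ≈ 6.647e-05 rad/s.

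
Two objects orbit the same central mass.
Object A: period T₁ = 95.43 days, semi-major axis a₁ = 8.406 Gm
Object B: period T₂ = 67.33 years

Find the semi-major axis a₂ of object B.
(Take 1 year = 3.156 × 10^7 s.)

Convert to SI: T₁ = 95.43 days = 8.24515e+06 s; a₁ = 8.406 Gm = 8.406e+09 m; T₂ = 67.33 years = 2.12493e+09 s.
Kepler's third law: (T₁/T₂)² = (a₁/a₂)³ ⇒ a₂ = a₁ · (T₂/T₁)^(2/3).
T₂/T₁ = 2.12493e+09 / 8.24515e+06 = 257.719.
a₂ = 8.406e+09 · (257.719)^(2/3) m ≈ 3.404e+11 m = 340.4 Gm.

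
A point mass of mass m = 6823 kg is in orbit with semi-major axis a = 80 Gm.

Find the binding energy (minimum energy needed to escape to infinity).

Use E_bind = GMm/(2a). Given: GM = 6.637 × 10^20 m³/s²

Convert to SI: a = 80 Gm = 8e+10 m.
Total orbital energy is E = −GMm/(2a); binding energy is E_bind = −E = GMm/(2a).
E_bind = 6.637e+20 · 6823 / (2 · 8e+10) J ≈ 2.83e+13 J = 28.3 TJ.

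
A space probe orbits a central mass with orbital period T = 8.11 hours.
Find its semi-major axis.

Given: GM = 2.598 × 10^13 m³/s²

Convert to SI: T = 8.11 hours = 29196 s.
Invert Kepler's third law: a = (GM · T² / (4π²))^(1/3).
Substituting T = 29196 s and GM = 2.598e+13 m³/s²:
a = (2.598e+13 · (29196)² / (4π²))^(1/3) m
a ≈ 8.247e+06 m = 8.247 Mm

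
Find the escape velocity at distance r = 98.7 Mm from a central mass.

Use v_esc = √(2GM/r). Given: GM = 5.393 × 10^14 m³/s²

Convert to SI: r = 98.7 Mm = 9.87e+07 m.
Escape velocity comes from setting total energy to zero: ½v² − GM/r = 0 ⇒ v_esc = √(2GM / r).
v_esc = √(2 · 5.393e+14 / 9.87e+07) m/s ≈ 3306 m/s = 3.306 km/s.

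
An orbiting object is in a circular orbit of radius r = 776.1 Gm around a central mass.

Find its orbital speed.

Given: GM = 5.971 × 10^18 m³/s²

Convert to SI: r = 776.1 Gm = 7.761e+11 m.
For a circular orbit, gravity supplies the centripetal force, so v = √(GM / r).
v = √(5.971e+18 / 7.761e+11) m/s ≈ 2774 m/s = 2.774 km/s.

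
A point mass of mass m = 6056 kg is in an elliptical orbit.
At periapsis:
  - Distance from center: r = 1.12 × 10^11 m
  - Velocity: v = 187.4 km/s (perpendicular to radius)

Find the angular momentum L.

Convert to SI: v = 187.4 km/s = 187400 m/s.
Since v is perpendicular to r, L = m · v · r.
L = 6056 · 187400 · 1.12e+11 kg·m²/s ≈ 1.271e+20 kg·m²/s.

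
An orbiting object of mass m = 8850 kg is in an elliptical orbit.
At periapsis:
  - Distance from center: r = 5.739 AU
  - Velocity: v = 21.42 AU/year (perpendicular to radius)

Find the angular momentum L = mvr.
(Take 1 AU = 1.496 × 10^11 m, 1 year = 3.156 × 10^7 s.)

Convert to SI: r = 5.739 AU = 8.58554e+11 m; v = 21.42 AU/year = 101535 m/s.
Since v is perpendicular to r, L = m · v · r.
L = 8850 · 101535 · 8.58554e+11 kg·m²/s ≈ 7.715e+20 kg·m²/s.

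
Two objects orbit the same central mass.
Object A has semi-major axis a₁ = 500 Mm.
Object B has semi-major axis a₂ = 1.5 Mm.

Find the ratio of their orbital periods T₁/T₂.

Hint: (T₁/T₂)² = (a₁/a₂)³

Convert to SI: a₁ = 500 Mm = 5e+08 m; a₂ = 1.5 Mm = 1.5e+06 m.
From Kepler's third law, (T₁/T₂)² = (a₁/a₂)³, so T₁/T₂ = (a₁/a₂)^(3/2).
a₁/a₂ = 5e+08 / 1.5e+06 = 333.333.
T₁/T₂ = (333.333)^(3/2) ≈ 6086.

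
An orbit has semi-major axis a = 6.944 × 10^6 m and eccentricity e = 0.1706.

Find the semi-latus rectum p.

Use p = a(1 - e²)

p = a (1 − e²).
p = 6.944e+06 · (1 − (0.1706)²) = 6.944e+06 · 0.970896 ≈ 6.742e+06 m = 6.742 × 10^6 m.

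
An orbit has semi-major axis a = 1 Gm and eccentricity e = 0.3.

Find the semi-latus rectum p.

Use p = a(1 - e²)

Convert to SI: a = 1 Gm = 1e+09 m.
p = a (1 − e²).
p = 1e+09 · (1 − (0.3)²) = 1e+09 · 0.91 ≈ 9.1e+08 m = 910 Mm.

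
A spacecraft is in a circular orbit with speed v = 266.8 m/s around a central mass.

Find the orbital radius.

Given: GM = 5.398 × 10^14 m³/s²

For a circular orbit, v² = GM / r, so r = GM / v².
r = 5.398e+14 / (266.8)² m ≈ 7.583e+09 m = 7.583 × 10^9 m.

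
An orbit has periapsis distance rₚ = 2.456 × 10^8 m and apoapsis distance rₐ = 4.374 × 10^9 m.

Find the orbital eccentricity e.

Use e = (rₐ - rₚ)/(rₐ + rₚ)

e = (rₐ − rₚ) / (rₐ + rₚ).
e = (4.374e+09 − 2.456e+08) / (4.374e+09 + 2.456e+08) = 4.1284e+09 / 4.6196e+09 ≈ 0.8937.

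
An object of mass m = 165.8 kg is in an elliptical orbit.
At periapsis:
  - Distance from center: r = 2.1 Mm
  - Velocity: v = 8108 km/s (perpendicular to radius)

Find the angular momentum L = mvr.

Convert to SI: r = 2.1 Mm = 2.1e+06 m; v = 8108 km/s = 8.108e+06 m/s.
Since v is perpendicular to r, L = m · v · r.
L = 165.8 · 8.108e+06 · 2.1e+06 kg·m²/s ≈ 2.823e+15 kg·m²/s.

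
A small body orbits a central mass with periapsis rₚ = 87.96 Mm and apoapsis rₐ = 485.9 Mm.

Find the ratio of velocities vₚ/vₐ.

Convert to SI: rₚ = 87.96 Mm = 8.796e+07 m; rₐ = 485.9 Mm = 4.859e+08 m.
Conservation of angular momentum gives rₚvₚ = rₐvₐ, so vₚ/vₐ = rₐ/rₚ.
vₚ/vₐ = 4.859e+08 / 8.796e+07 ≈ 5.524.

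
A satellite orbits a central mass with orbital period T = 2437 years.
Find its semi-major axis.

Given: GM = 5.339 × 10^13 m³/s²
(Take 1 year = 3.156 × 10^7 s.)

Convert to SI: T = 2437 years = 7.69117e+10 s.
Invert Kepler's third law: a = (GM · T² / (4π²))^(1/3).
Substituting T = 7.69117e+10 s and GM = 5.339e+13 m³/s²:
a = (5.339e+13 · (7.69117e+10)² / (4π²))^(1/3) m
a ≈ 2e+11 m = 200 Gm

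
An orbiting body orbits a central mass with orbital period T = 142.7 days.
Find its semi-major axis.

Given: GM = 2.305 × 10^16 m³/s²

Convert to SI: T = 142.7 days = 1.23293e+07 s.
Invert Kepler's third law: a = (GM · T² / (4π²))^(1/3).
Substituting T = 1.23293e+07 s and GM = 2.305e+16 m³/s²:
a = (2.305e+16 · (1.23293e+07)² / (4π²))^(1/3) m
a ≈ 4.461e+09 m = 4.461 Gm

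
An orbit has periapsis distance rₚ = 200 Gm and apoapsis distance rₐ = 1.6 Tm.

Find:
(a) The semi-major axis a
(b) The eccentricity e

Convert to SI: rₚ = 200 Gm = 2e+11 m; rₐ = 1.6 Tm = 1.6e+12 m.
(a) a = (rₚ + rₐ) / 2 = (2e+11 + 1.6e+12) / 2 ≈ 9e+11 m = 900 Gm.
(b) e = (rₐ − rₚ) / (rₐ + rₚ) = (1.6e+12 − 2e+11) / (1.6e+12 + 2e+11) ≈ 0.7778.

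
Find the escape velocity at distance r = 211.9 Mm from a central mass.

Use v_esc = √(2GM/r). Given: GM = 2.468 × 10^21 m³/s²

Convert to SI: r = 211.9 Mm = 2.119e+08 m.
Escape velocity comes from setting total energy to zero: ½v² − GM/r = 0 ⇒ v_esc = √(2GM / r).
v_esc = √(2 · 2.468e+21 / 2.119e+08) m/s ≈ 4.826e+06 m/s = 4826 km/s.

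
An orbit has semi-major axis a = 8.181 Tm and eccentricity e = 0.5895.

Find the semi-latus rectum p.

Convert to SI: a = 8.181 Tm = 8.181e+12 m.
p = a (1 − e²).
p = 8.181e+12 · (1 − (0.5895)²) = 8.181e+12 · 0.65249 ≈ 5.338e+12 m = 5.338 Tm.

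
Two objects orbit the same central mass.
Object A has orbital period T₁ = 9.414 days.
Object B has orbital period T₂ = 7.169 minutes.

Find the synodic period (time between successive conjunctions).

Convert to SI: T₁ = 9.414 days = 813370 s; T₂ = 7.169 minutes = 430.14 s.
T_syn = |T₁ · T₂ / (T₁ − T₂)|.
T_syn = |813370 · 430.14 / (813370 − 430.14)| s ≈ 430.4 s = 7.173 minutes.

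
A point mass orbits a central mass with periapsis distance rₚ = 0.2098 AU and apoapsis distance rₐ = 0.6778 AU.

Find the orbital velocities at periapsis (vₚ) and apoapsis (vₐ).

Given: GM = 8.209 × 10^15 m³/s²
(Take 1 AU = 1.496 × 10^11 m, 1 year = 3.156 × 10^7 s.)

Convert to SI: rₚ = 0.2098 AU = 3.13861e+10 m; rₐ = 0.6778 AU = 1.01399e+11 m.
Use the vis-viva equation v² = GM(2/r − 1/a) with a = (rₚ + rₐ)/2 = (3.13861e+10 + 1.01399e+11)/2 = 6.63925e+10 m.
vₚ = √(GM · (2/rₚ − 1/a)) = √(8.209e+15 · (2/3.13861e+10 − 1/6.63925e+10)) m/s ≈ 632 m/s = 0.1333 AU/year.
vₐ = √(GM · (2/rₐ − 1/a)) = √(8.209e+15 · (2/1.01399e+11 − 1/6.63925e+10)) m/s ≈ 195.6 m/s = 0.04127 AU/year.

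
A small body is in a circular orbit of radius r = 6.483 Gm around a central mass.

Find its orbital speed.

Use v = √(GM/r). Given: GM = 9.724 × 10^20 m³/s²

Convert to SI: r = 6.483 Gm = 6.483e+09 m.
For a circular orbit, gravity supplies the centripetal force, so v = √(GM / r).
v = √(9.724e+20 / 6.483e+09) m/s ≈ 3.873e+05 m/s = 387.3 km/s.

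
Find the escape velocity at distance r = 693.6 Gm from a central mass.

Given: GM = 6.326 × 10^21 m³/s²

Convert to SI: r = 693.6 Gm = 6.936e+11 m.
Escape velocity comes from setting total energy to zero: ½v² − GM/r = 0 ⇒ v_esc = √(2GM / r).
v_esc = √(2 · 6.326e+21 / 6.936e+11) m/s ≈ 1.351e+05 m/s = 135.1 km/s.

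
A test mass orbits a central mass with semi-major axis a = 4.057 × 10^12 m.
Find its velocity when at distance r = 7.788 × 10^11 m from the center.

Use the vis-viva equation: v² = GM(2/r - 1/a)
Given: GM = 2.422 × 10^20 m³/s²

Vis-viva: v = √(GM · (2/r − 1/a)).
2/r − 1/a = 2/7.788e+11 − 1/4.057e+12 = 2.32157e-12 m⁻¹.
v = √(2.422e+20 · 2.32157e-12) m/s ≈ 2.371e+04 m/s = 23.71 km/s.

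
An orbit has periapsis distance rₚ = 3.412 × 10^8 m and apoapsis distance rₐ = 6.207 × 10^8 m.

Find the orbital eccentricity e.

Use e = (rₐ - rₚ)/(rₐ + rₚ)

e = (rₐ − rₚ) / (rₐ + rₚ).
e = (6.207e+08 − 3.412e+08) / (6.207e+08 + 3.412e+08) = 2.795e+08 / 9.619e+08 ≈ 0.2906.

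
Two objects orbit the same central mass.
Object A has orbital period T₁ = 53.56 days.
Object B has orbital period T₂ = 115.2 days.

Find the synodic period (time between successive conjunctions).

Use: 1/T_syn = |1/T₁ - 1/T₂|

Convert to SI: T₁ = 53.56 days = 4.62758e+06 s; T₂ = 115.2 days = 9.95328e+06 s.
T_syn = |T₁ · T₂ / (T₁ − T₂)|.
T_syn = |4.62758e+06 · 9.95328e+06 / (4.62758e+06 − 9.95328e+06)| s ≈ 8.649e+06 s = 100.1 days.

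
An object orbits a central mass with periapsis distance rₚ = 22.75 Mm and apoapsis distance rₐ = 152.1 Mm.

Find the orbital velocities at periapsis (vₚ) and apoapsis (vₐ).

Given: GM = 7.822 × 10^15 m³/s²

Convert to SI: rₚ = 22.75 Mm = 2.275e+07 m; rₐ = 152.1 Mm = 1.521e+08 m.
Use the vis-viva equation v² = GM(2/r − 1/a) with a = (rₚ + rₐ)/2 = (2.275e+07 + 1.521e+08)/2 = 8.7425e+07 m.
vₚ = √(GM · (2/rₚ − 1/a)) = √(7.822e+15 · (2/2.275e+07 − 1/8.7425e+07)) m/s ≈ 2.446e+04 m/s = 24.46 km/s.
vₐ = √(GM · (2/rₐ − 1/a)) = √(7.822e+15 · (2/1.521e+08 − 1/8.7425e+07)) m/s ≈ 3658 m/s = 3.658 km/s.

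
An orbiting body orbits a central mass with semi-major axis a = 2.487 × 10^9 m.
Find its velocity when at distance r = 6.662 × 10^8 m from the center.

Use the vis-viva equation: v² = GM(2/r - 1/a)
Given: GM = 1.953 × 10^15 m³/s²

Vis-viva: v = √(GM · (2/r − 1/a)).
2/r − 1/a = 2/6.662e+08 − 1/2.487e+09 = 2.60001e-09 m⁻¹.
v = √(1.953e+15 · 2.60001e-09) m/s ≈ 2253 m/s = 2.253 km/s.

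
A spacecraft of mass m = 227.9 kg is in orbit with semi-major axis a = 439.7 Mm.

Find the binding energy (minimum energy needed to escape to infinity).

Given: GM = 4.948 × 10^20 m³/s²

Convert to SI: a = 439.7 Mm = 4.397e+08 m.
Total orbital energy is E = −GMm/(2a); binding energy is E_bind = −E = GMm/(2a).
E_bind = 4.948e+20 · 227.9 / (2 · 4.397e+08) J ≈ 1.282e+14 J = 128.2 TJ.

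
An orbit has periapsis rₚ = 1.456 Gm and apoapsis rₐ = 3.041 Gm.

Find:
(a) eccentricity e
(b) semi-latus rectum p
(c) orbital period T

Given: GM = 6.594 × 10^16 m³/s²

Convert to SI: rₚ = 1.456 Gm = 1.456e+09 m; rₐ = 3.041 Gm = 3.041e+09 m.
(a) e = (rₐ − rₚ)/(rₐ + rₚ) = (3.041e+09 − 1.456e+09)/(3.041e+09 + 1.456e+09) ≈ 0.3525
(b) From a = (rₚ + rₐ)/2 = 2.2485e+09 m and e = (rₐ − rₚ)/(rₐ + rₚ) = 0.352457, p = a(1 − e²) = 2.2485e+09 · (1 − (0.352457)²) ≈ 1.969e+09 m
(c) With a = (rₚ + rₐ)/2 = 2.2485e+09 m, T = 2π √(a³/GM) = 2π √((2.2485e+09)³/6.594e+16) s ≈ 2.609e+06 s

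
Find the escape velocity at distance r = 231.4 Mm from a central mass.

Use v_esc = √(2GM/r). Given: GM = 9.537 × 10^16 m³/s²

Convert to SI: r = 231.4 Mm = 2.314e+08 m.
Escape velocity comes from setting total energy to zero: ½v² − GM/r = 0 ⇒ v_esc = √(2GM / r).
v_esc = √(2 · 9.537e+16 / 2.314e+08) m/s ≈ 2.871e+04 m/s = 28.71 km/s.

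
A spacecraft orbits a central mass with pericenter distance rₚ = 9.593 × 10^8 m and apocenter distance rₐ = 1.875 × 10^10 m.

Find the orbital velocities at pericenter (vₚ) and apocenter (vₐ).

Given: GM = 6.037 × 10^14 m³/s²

Use the vis-viva equation v² = GM(2/r − 1/a) with a = (rₚ + rₐ)/2 = (9.593e+08 + 1.875e+10)/2 = 9.85465e+09 m.
vₚ = √(GM · (2/rₚ − 1/a)) = √(6.037e+14 · (2/9.593e+08 − 1/9.85465e+09)) m/s ≈ 1094 m/s = 1.094 km/s.
vₐ = √(GM · (2/rₐ − 1/a)) = √(6.037e+14 · (2/1.875e+10 − 1/9.85465e+09)) m/s ≈ 55.98 m/s = 55.98 m/s.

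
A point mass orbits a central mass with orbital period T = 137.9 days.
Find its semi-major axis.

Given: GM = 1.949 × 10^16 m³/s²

Convert to SI: T = 137.9 days = 1.19146e+07 s.
Invert Kepler's third law: a = (GM · T² / (4π²))^(1/3).
Substituting T = 1.19146e+07 s and GM = 1.949e+16 m³/s²:
a = (1.949e+16 · (1.19146e+07)² / (4π²))^(1/3) m
a ≈ 4.123e+09 m = 4.123 Gm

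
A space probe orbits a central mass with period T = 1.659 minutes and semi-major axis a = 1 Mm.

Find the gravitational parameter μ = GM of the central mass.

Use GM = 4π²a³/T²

Convert to SI: T = 1.659 minutes = 99.54 s; a = 1 Mm = 1e+06 m.
GM = 4π² · a³ / T².
GM = 4π² · (1e+06)³ / (99.54)² m³/s² ≈ 3.984e+15 m³/s² = 3.984 × 10^15 m³/s².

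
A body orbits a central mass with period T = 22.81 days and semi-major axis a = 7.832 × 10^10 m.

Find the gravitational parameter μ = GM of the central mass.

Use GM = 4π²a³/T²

Convert to SI: T = 22.81 days = 1.97078e+06 s.
GM = 4π² · a³ / T².
GM = 4π² · (7.832e+10)³ / (1.97078e+06)² m³/s² ≈ 4.883e+21 m³/s² = 4.883 × 10^21 m³/s².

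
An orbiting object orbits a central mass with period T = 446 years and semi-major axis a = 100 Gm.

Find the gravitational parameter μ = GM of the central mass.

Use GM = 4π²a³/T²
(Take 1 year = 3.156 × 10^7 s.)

Convert to SI: T = 446 years = 1.40758e+10 s; a = 100 Gm = 1e+11 m.
GM = 4π² · a³ / T².
GM = 4π² · (1e+11)³ / (1.40758e+10)² m³/s² ≈ 1.993e+14 m³/s² = 1.993 × 10^14 m³/s².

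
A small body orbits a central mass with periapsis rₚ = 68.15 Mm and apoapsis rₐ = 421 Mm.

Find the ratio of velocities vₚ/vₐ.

Convert to SI: rₚ = 68.15 Mm = 6.815e+07 m; rₐ = 421 Mm = 4.21e+08 m.
Conservation of angular momentum gives rₚvₚ = rₐvₐ, so vₚ/vₐ = rₐ/rₚ.
vₚ/vₐ = 4.21e+08 / 6.815e+07 ≈ 6.178.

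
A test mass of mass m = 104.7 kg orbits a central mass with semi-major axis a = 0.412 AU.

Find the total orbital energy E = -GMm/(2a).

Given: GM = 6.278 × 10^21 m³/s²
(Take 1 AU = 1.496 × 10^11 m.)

Convert to SI: a = 0.412 AU = 6.16352e+10 m.
E = −GMm / (2a).
E = −6.278e+21 · 104.7 / (2 · 6.16352e+10) J ≈ -5.332e+12 J = -5.332 TJ.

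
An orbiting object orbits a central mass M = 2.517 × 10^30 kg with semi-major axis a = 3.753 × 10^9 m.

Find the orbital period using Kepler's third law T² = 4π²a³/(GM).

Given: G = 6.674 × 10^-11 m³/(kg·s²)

GM = G · M = 6.674e-11 · 2.517e+30 = 1.67985e+20 m³/s².
Kepler's third law: T = 2π √(a³ / GM).
Substituting a = 3.753e+09 m and GM = 1.67985e+20 m³/s²:
T = 2π √((3.753e+09)³ / 1.67985e+20) s
T ≈ 1.115e+05 s = 1.29 days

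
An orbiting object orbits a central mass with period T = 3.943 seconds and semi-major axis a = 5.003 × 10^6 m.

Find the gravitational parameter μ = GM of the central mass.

GM = 4π² · a³ / T².
GM = 4π² · (5.003e+06)³ / (3.943)² m³/s² ≈ 3.18e+20 m³/s² = 3.18 × 10^20 m³/s².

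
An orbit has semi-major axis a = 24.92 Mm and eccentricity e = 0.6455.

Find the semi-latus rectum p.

Convert to SI: a = 24.92 Mm = 2.492e+07 m.
p = a (1 − e²).
p = 2.492e+07 · (1 − (0.6455)²) = 2.492e+07 · 0.58333 ≈ 1.454e+07 m = 14.54 Mm.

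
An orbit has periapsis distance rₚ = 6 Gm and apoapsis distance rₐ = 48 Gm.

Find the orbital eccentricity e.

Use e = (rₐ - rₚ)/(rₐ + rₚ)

Convert to SI: rₚ = 6 Gm = 6e+09 m; rₐ = 48 Gm = 4.8e+10 m.
e = (rₐ − rₚ) / (rₐ + rₚ).
e = (4.8e+10 − 6e+09) / (4.8e+10 + 6e+09) = 4.2e+10 / 5.4e+10 ≈ 0.7778.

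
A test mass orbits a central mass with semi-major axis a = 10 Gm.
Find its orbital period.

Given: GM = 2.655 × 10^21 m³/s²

Convert to SI: a = 10 Gm = 1e+10 m.
Kepler's third law: T = 2π √(a³ / GM).
Substituting a = 1e+10 m and GM = 2.655e+21 m³/s²:
T = 2π √((1e+10)³ / 2.655e+21) s
T ≈ 1.219e+05 s = 1.411 days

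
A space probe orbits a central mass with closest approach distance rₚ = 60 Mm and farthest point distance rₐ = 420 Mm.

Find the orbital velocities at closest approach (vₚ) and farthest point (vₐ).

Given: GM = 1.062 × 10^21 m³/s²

Convert to SI: rₚ = 60 Mm = 6e+07 m; rₐ = 420 Mm = 4.2e+08 m.
Use the vis-viva equation v² = GM(2/r − 1/a) with a = (rₚ + rₐ)/2 = (6e+07 + 4.2e+08)/2 = 2.4e+08 m.
vₚ = √(GM · (2/rₚ − 1/a)) = √(1.062e+21 · (2/6e+07 − 1/2.4e+08)) m/s ≈ 5.566e+06 m/s = 5566 km/s.
vₐ = √(GM · (2/rₐ − 1/a)) = √(1.062e+21 · (2/4.2e+08 − 1/2.4e+08)) m/s ≈ 7.951e+05 m/s = 795.1 km/s.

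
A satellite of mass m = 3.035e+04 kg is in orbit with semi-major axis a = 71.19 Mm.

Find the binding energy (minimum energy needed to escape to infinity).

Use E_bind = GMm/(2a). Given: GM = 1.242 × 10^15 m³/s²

Convert to SI: a = 71.19 Mm = 7.119e+07 m.
Total orbital energy is E = −GMm/(2a); binding energy is E_bind = −E = GMm/(2a).
E_bind = 1.242e+15 · 3.035e+04 / (2 · 7.119e+07) J ≈ 2.647e+11 J = 264.7 GJ.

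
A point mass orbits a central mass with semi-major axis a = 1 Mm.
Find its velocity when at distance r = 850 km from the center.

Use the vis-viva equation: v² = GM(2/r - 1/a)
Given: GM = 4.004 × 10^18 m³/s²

Convert to SI: a = 1 Mm = 1e+06 m; r = 850 km = 850000 m.
Vis-viva: v = √(GM · (2/r − 1/a)).
2/r − 1/a = 2/850000 − 1/1e+06 = 1.35294e-06 m⁻¹.
v = √(4.004e+18 · 1.35294e-06) m/s ≈ 2.327e+06 m/s = 2327 km/s.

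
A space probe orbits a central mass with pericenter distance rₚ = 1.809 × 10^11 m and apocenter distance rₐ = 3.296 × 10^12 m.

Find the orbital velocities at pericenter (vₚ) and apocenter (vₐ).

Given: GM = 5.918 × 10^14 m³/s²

Use the vis-viva equation v² = GM(2/r − 1/a) with a = (rₚ + rₐ)/2 = (1.809e+11 + 3.296e+12)/2 = 1.73845e+12 m.
vₚ = √(GM · (2/rₚ − 1/a)) = √(5.918e+14 · (2/1.809e+11 − 1/1.73845e+12)) m/s ≈ 78.76 m/s = 78.76 m/s.
vₐ = √(GM · (2/rₐ − 1/a)) = √(5.918e+14 · (2/3.296e+12 − 1/1.73845e+12)) m/s ≈ 4.322 m/s = 4.322 m/s.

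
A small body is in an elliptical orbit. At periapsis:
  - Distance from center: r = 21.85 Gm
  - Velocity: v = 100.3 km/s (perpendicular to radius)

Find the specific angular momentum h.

Convert to SI: r = 21.85 Gm = 2.185e+10 m; v = 100.3 km/s = 100300 m/s.
With v perpendicular to r, h = r · v.
h = 2.185e+10 · 100300 m²/s ≈ 2.192e+15 m²/s.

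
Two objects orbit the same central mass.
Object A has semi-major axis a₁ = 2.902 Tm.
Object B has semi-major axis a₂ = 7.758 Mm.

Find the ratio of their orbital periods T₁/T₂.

Convert to SI: a₁ = 2.902 Tm = 2.902e+12 m; a₂ = 7.758 Mm = 7.758e+06 m.
From Kepler's third law, (T₁/T₂)² = (a₁/a₂)³, so T₁/T₂ = (a₁/a₂)^(3/2).
a₁/a₂ = 2.902e+12 / 7.758e+06 = 374065.
T₁/T₂ = (374065)^(3/2) ≈ 2.288e+08.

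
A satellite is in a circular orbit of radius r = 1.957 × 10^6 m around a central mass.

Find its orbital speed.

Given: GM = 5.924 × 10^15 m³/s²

For a circular orbit, gravity supplies the centripetal force, so v = √(GM / r).
v = √(5.924e+15 / 1.957e+06) m/s ≈ 5.502e+04 m/s = 55.02 km/s.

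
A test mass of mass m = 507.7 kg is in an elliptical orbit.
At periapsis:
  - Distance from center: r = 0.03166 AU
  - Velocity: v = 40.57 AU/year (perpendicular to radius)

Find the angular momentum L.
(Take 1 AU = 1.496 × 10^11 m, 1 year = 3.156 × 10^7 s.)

Convert to SI: r = 0.03166 AU = 4.73634e+09 m; v = 40.57 AU/year = 192309 m/s.
Since v is perpendicular to r, L = m · v · r.
L = 507.7 · 192309 · 4.73634e+09 kg·m²/s ≈ 4.624e+17 kg·m²/s.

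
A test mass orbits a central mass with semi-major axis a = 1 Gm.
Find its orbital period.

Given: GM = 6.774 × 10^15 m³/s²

Convert to SI: a = 1 Gm = 1e+09 m.
Kepler's third law: T = 2π √(a³ / GM).
Substituting a = 1e+09 m and GM = 6.774e+15 m³/s²:
T = 2π √((1e+09)³ / 6.774e+15) s
T ≈ 2.414e+06 s = 27.94 days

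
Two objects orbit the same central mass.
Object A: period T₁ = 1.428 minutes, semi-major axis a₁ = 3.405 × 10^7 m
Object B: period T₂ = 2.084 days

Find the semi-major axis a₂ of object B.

Convert to SI: T₁ = 1.428 minutes = 85.68 s; T₂ = 2.084 days = 180058 s.
Kepler's third law: (T₁/T₂)² = (a₁/a₂)³ ⇒ a₂ = a₁ · (T₂/T₁)^(2/3).
T₂/T₁ = 180058 / 85.68 = 2101.51.
a₂ = 3.405e+07 · (2101.51)^(2/3) m ≈ 5.586e+09 m = 5.586 × 10^9 m.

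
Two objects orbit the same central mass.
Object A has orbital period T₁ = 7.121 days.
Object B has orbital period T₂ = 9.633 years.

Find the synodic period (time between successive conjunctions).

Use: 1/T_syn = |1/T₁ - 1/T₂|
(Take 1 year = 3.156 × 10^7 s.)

Convert to SI: T₁ = 7.121 days = 615254 s; T₂ = 9.633 years = 3.04017e+08 s.
T_syn = |T₁ · T₂ / (T₁ − T₂)|.
T_syn = |615254 · 3.04017e+08 / (615254 − 3.04017e+08)| s ≈ 6.165e+05 s = 7.135 days.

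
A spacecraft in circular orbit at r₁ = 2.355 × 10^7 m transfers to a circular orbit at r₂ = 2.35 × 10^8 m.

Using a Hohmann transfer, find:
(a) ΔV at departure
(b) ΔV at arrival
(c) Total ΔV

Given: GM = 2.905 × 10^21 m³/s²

Transfer semi-major axis: a_t = (r₁ + r₂)/2 = (2.355e+07 + 2.35e+08)/2 = 1.29275e+08 m.
Circular speeds: v₁ = √(GM/r₁) = 1.11065e+07 m/s, v₂ = √(GM/r₂) = 3.51592e+06 m/s.
Transfer speeds (vis-viva v² = GM(2/r − 1/a_t)): v₁ᵗ = 1.49746e+07 m/s, v₂ᵗ = 1.50064e+06 m/s.
(a) ΔV₁ = |v₁ᵗ − v₁| ≈ 3.868e+06 m/s = 3868 km/s.
(b) ΔV₂ = |v₂ − v₂ᵗ| ≈ 2.015e+06 m/s = 2015 km/s.
(c) ΔV_total = ΔV₁ + ΔV₂ ≈ 5.883e+06 m/s = 5883 km/s.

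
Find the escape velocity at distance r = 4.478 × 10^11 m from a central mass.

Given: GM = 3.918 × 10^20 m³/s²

Escape velocity comes from setting total energy to zero: ½v² − GM/r = 0 ⇒ v_esc = √(2GM / r).
v_esc = √(2 · 3.918e+20 / 4.478e+11) m/s ≈ 4.183e+04 m/s = 41.83 km/s.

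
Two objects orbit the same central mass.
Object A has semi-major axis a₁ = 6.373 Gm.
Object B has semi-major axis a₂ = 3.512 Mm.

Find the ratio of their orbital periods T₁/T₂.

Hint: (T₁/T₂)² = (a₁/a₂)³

Convert to SI: a₁ = 6.373 Gm = 6.373e+09 m; a₂ = 3.512 Mm = 3.512e+06 m.
From Kepler's third law, (T₁/T₂)² = (a₁/a₂)³, so T₁/T₂ = (a₁/a₂)^(3/2).
a₁/a₂ = 6.373e+09 / 3.512e+06 = 1814.64.
T₁/T₂ = (1814.64)^(3/2) ≈ 7.73e+04.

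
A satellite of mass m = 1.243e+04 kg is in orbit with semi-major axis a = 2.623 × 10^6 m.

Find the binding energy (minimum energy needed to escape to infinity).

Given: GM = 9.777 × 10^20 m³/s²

Total orbital energy is E = −GMm/(2a); binding energy is E_bind = −E = GMm/(2a).
E_bind = 9.777e+20 · 1.243e+04 / (2 · 2.623e+06) J ≈ 2.317e+18 J = 2.317 EJ.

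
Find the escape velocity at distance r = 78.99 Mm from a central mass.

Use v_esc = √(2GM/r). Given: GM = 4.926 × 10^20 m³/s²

Convert to SI: r = 78.99 Mm = 7.899e+07 m.
Escape velocity comes from setting total energy to zero: ½v² − GM/r = 0 ⇒ v_esc = √(2GM / r).
v_esc = √(2 · 4.926e+20 / 7.899e+07) m/s ≈ 3.532e+06 m/s = 3532 km/s.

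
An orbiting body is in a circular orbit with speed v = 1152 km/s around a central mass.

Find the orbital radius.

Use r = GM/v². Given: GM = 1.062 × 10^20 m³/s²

Convert to SI: v = 1152 km/s = 1.152e+06 m/s.
For a circular orbit, v² = GM / r, so r = GM / v².
r = 1.062e+20 / (1.152e+06)² m ≈ 8.002e+07 m = 80.02 Mm.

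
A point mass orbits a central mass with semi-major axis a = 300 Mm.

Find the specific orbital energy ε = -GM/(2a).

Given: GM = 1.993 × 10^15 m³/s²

Convert to SI: a = 300 Mm = 3e+08 m.
ε = −GM / (2a).
ε = −1.993e+15 / (2 · 3e+08) J/kg ≈ -3.322e+06 J/kg = -3.322 MJ/kg.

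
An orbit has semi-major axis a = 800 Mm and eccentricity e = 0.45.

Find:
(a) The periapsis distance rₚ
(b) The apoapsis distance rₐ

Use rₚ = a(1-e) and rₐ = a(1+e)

Convert to SI: a = 800 Mm = 8e+08 m.
(a) rₚ = a(1 − e) = 8e+08 · (1 − 0.45) = 8e+08 · 0.55 ≈ 4.4e+08 m = 440 Mm.
(b) rₐ = a(1 + e) = 8e+08 · (1 + 0.45) = 8e+08 · 1.45 ≈ 1.16e+09 m = 1.16 Gm.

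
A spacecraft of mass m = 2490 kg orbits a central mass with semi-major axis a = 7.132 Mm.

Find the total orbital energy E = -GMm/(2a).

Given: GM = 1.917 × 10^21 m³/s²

Convert to SI: a = 7.132 Mm = 7.132e+06 m.
E = −GMm / (2a).
E = −1.917e+21 · 2490 / (2 · 7.132e+06) J ≈ -3.346e+17 J = -334.6 PJ.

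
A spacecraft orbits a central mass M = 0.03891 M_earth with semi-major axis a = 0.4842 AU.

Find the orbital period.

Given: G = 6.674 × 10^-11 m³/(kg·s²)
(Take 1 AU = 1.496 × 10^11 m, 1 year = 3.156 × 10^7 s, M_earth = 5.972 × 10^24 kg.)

Convert to SI: a = 0.4842 AU = 7.24363e+10 m; M = 0.03891 M_earth = 2.32371e+23 kg.
GM = G · M = 6.674e-11 · 2.32371e+23 = 1.55084e+13 m³/s².
Kepler's third law: T = 2π √(a³ / GM).
Substituting a = 7.24363e+10 m and GM = 1.55084e+13 m³/s²:
T = 2π √((7.24363e+10)³ / 1.55084e+13) s
T ≈ 3.111e+10 s = 985.6 years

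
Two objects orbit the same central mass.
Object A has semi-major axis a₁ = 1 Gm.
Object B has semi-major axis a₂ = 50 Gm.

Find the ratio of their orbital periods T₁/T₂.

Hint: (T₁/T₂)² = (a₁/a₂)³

Convert to SI: a₁ = 1 Gm = 1e+09 m; a₂ = 50 Gm = 5e+10 m.
From Kepler's third law, (T₁/T₂)² = (a₁/a₂)³, so T₁/T₂ = (a₁/a₂)^(3/2).
a₁/a₂ = 1e+09 / 5e+10 = 0.02.
T₁/T₂ = (0.02)^(3/2) ≈ 0.002828.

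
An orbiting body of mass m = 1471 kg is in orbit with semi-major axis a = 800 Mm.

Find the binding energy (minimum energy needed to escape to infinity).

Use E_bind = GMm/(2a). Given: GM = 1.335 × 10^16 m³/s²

Convert to SI: a = 800 Mm = 8e+08 m.
Total orbital energy is E = −GMm/(2a); binding energy is E_bind = −E = GMm/(2a).
E_bind = 1.335e+16 · 1471 / (2 · 8e+08) J ≈ 1.227e+10 J = 12.27 GJ.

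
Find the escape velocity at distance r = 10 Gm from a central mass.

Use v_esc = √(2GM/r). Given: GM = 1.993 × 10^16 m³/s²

Convert to SI: r = 10 Gm = 1e+10 m.
Escape velocity comes from setting total energy to zero: ½v² − GM/r = 0 ⇒ v_esc = √(2GM / r).
v_esc = √(2 · 1.993e+16 / 1e+10) m/s ≈ 1996 m/s = 1.996 km/s.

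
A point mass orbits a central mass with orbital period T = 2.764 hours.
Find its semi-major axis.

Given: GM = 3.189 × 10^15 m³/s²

Convert to SI: T = 2.764 hours = 9950.4 s.
Invert Kepler's third law: a = (GM · T² / (4π²))^(1/3).
Substituting T = 9950.4 s and GM = 3.189e+15 m³/s²:
a = (3.189e+15 · (9950.4)² / (4π²))^(1/3) m
a ≈ 2e+07 m = 20 Mm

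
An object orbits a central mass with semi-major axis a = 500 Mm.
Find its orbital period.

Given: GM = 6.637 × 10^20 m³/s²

Convert to SI: a = 500 Mm = 5e+08 m.
Kepler's third law: T = 2π √(a³ / GM).
Substituting a = 5e+08 m and GM = 6.637e+20 m³/s²:
T = 2π √((5e+08)³ / 6.637e+20) s
T ≈ 2727 s = 45.45 minutes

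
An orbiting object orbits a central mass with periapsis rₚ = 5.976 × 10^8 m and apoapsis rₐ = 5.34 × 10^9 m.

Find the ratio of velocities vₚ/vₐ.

Conservation of angular momentum gives rₚvₚ = rₐvₐ, so vₚ/vₐ = rₐ/rₚ.
vₚ/vₐ = 5.34e+09 / 5.976e+08 ≈ 8.936.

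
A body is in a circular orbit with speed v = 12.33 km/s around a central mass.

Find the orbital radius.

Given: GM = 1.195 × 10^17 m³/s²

Convert to SI: v = 12.33 km/s = 12330 m/s.
For a circular orbit, v² = GM / r, so r = GM / v².
r = 1.195e+17 / (12330)² m ≈ 7.86e+08 m = 7.86 × 10^8 m.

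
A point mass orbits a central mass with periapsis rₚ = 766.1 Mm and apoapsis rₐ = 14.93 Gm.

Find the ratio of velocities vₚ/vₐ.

Convert to SI: rₚ = 766.1 Mm = 7.661e+08 m; rₐ = 14.93 Gm = 1.493e+10 m.
Conservation of angular momentum gives rₚvₚ = rₐvₐ, so vₚ/vₐ = rₐ/rₚ.
vₚ/vₐ = 1.493e+10 / 7.661e+08 ≈ 19.49.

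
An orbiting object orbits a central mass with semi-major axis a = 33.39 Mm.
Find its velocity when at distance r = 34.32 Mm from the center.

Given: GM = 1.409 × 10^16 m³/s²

Convert to SI: a = 33.39 Mm = 3.339e+07 m; r = 34.32 Mm = 3.432e+07 m.
Vis-viva: v = √(GM · (2/r − 1/a)).
2/r − 1/a = 2/3.432e+07 − 1/3.339e+07 = 2.8326e-08 m⁻¹.
v = √(1.409e+16 · 2.8326e-08) m/s ≈ 1.998e+04 m/s = 19.98 km/s.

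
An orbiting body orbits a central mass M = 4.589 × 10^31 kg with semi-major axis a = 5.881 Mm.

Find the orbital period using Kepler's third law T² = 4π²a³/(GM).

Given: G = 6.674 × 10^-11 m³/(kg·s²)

Convert to SI: a = 5.881 Mm = 5.881e+06 m.
GM = G · M = 6.674e-11 · 4.589e+31 = 3.0627e+21 m³/s².
Kepler's third law: T = 2π √(a³ / GM).
Substituting a = 5.881e+06 m and GM = 3.0627e+21 m³/s²:
T = 2π √((5.881e+06)³ / 3.0627e+21) s
T ≈ 1.619 s = 1.619 seconds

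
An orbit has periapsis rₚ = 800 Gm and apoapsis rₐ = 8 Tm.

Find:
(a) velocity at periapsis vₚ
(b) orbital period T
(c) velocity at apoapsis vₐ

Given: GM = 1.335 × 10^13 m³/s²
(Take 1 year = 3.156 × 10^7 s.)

Convert to SI: rₚ = 800 Gm = 8e+11 m; rₐ = 8 Tm = 8e+12 m.
(a) With a = (rₚ + rₐ)/2 = 4.4e+12 m, vₚ = √(GM (2/rₚ − 1/a)) = √(1.335e+13 · (2/8e+11 − 1/4.4e+12)) m/s ≈ 5.508 m/s
(b) With a = (rₚ + rₐ)/2 = 4.4e+12 m, T = 2π √(a³/GM) = 2π √((4.4e+12)³/1.335e+13) s ≈ 1.587e+13 s
(c) With a = (rₚ + rₐ)/2 = 4.4e+12 m, vₐ = √(GM (2/rₐ − 1/a)) = √(1.335e+13 · (2/8e+12 − 1/4.4e+12)) m/s ≈ 0.5508 m/s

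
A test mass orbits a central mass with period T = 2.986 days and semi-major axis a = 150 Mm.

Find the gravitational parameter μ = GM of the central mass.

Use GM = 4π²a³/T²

Convert to SI: T = 2.986 days = 257990 s; a = 150 Mm = 1.5e+08 m.
GM = 4π² · a³ / T².
GM = 4π² · (1.5e+08)³ / (257990)² m³/s² ≈ 2.002e+15 m³/s² = 2.002 × 10^15 m³/s².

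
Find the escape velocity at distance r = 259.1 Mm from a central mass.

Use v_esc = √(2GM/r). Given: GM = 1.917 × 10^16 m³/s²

Convert to SI: r = 259.1 Mm = 2.591e+08 m.
Escape velocity comes from setting total energy to zero: ½v² − GM/r = 0 ⇒ v_esc = √(2GM / r).
v_esc = √(2 · 1.917e+16 / 2.591e+08) m/s ≈ 1.216e+04 m/s = 12.16 km/s.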